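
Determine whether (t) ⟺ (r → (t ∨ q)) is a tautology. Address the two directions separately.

(⟹) Assume the antecedent. If q is true, r → (t ∨ q) reduces to true regardless of the other variables. If q is false, the antecedent forces (q = F, t = T, r = F) or (q = F, t = T, r = T), and r → (t ∨ q) holds there. Either way r → (t ∨ q) holds.

(⟸) This fails. Under q = F, t = F, r = F, the left side is false but the right side is true.

Not equivalent: only (⇒) holds.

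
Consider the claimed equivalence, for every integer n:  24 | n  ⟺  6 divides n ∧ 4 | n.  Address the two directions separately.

Not equivalent: only (⇒) holds.

(←) This fails: take n = 12. Both 6 ∣ 12 and 4 ∣ 12, yet 12 is not a multiple of 24 (since 12 = 0·24 + 12), so 24 ∤ 12.

(→) If 24 ∣ n, write n = 24q. Since 24 = 4·6, n = 6·(4q), so 6 ∣ n; and since 24 = 6·4, n = 4·(6q), so 4 ∣ n.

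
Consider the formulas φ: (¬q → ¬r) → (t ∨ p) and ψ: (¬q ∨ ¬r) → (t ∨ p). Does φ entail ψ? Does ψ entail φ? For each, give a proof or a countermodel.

Neither implication holds.

[⇒] This fails. Under q = F, t = F, r = T, p = F, the left side is true but the right side is false.

[⇐] This fails. Under q = T, t = F, r = T, p = F, the left side is false but the right side is true.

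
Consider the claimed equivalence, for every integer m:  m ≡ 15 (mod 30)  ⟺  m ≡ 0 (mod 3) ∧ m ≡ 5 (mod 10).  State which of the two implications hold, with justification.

[⇒] Suppose m ≡ 15 (mod 30); write m = 30j + 15. Since 3 ∣ 30, reducing mod 3 gives m ≡ 15 ≡ 0 (mod 3); since 10 ∣ 30, reducing mod 10 gives m ≡ 15 ≡ 5 (mod 10).

[⇐] Conversely, if m ≡ 0 (mod 3) and m ≡ 5 (mod 10), then by the Chinese remainder theorem m ≡ 15 (mod 30). This is exactly m ≡ 15 (mod 30).

Both directions hold; the statement is true.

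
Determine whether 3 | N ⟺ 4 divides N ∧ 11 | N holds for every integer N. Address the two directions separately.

Neither implication holds.

(⇒) This fails: take N = 3. Certainly 3 ∣ 3, but 4 ∤ 3.

(⇐) This fails: take N = 44. Both 4 ∣ 44 and 11 ∣ 44, yet 44 is not a multiple of 3 (since 44 = 14·3 + 2), so 3 ∤ 44.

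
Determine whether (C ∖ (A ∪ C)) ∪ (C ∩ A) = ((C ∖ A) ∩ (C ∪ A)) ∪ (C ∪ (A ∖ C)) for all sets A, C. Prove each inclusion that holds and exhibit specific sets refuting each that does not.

Forward inclusion. Let x ∈ (C ∖ (A ∪ C)) ∪ (C ∩ A). Then x ∈ A ∩ C, from which x ∈ ((C ∖ A) ∩ (C ∪ A)) ∪ (C ∪ (A ∖ C)).

Reverse inclusion. This inclusion fails. Take A = {1}, C = ∅; then 1 ∈ ((C ∖ A) ∩ (C ∪ A)) ∪ (C ∪ (A ∖ C)) but 1 ∉ (C ∖ (A ∪ C)) ∪ (C ∩ A).

(⊆) holds; (⊇) fails.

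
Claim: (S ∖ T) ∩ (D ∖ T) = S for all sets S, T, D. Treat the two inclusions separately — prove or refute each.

The sets are not equal: only the forward inclusion holds.

(⊆) Let x ∈ (S ∖ T) ∩ (D ∖ T). Then x ∈ S ∩ D and x ∉ T, from which x ∈ S.

(⊇) This inclusion fails. Take S = {1}, T = ∅, D = ∅; then 1 ∈ S but 1 ∉ (S ∖ T) ∩ (D ∖ T).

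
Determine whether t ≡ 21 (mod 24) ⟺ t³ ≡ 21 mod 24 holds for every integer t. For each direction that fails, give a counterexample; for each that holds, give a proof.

Forward direction. Suppose t ≡ 21 (mod 24). Write t = 24j + 21. Then (24j + 21)³ = 13824j³ + 36288j² + 31752j + 9261 = 24(576j³ + 1512j² + 1323j + 385) + 21, so t³ ≡ 21 (mod 24).

Converse. Suppose t³ ≡ 21 (mod 24). The only residue r in {0, …, 23} with r³ ≡ 21 (mod 24) is r = 21, so t ≡ 21 (mod 24).

Both directions hold.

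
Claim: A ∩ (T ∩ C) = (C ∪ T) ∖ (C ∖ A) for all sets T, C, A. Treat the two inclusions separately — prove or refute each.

(⊆) Let x ∈ A ∩ (T ∩ C). Then x ∈ T ∩ C ∩ A, from which x ∈ (C ∪ T) ∖ (C ∖ A).

(⊇) This inclusion fails. Take T = {1}, C = ∅, A = ∅; then 1 ∈ (C ∪ T) ∖ (C ∖ A) but 1 ∉ A ∩ (T ∩ C).

Only the forward inclusion holds.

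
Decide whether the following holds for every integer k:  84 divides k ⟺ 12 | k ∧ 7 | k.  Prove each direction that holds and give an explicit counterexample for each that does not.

(←) Suppose 12 ∣ k and 7 ∣ k. Any common multiple of 12 and 7 is a multiple of their lcm; here gcd(12, 7) = 1, so lcm(12, 7) = 12·7 = 84, so 84 ∣ k.

(→) If 84 ∣ k, write k = 84q. Since 84 = 7·12, k = 12·(7q), so 12 ∣ k; and since 84 = 12·7, k = 7·(12q), so 7 ∣ k.

The biconditional holds.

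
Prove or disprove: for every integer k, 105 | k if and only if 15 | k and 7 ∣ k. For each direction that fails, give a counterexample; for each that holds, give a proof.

Both directions hold; the statement is true.

(⟸) Suppose 15 ∣ k and 7 ∣ k. Any common multiple of 15 and 7 is a multiple of their lcm; here gcd(15, 7) = 1, so lcm(15, 7) = 15·7 = 105, so 105 ∣ k.

(⟹) If 105 ∣ k, write k = 105q. Since 105 = 7·15, k = 15·(7q), so 15 ∣ k; and since 105 = 15·7, k = 7·(15q), so 7 ∣ k.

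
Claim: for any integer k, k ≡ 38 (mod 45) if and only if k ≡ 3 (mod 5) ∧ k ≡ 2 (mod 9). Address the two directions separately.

Both implications hold.

(⟹) Suppose k ≡ 38 (mod 45); write k = 45j + 38. Since 5 ∣ 45, reducing mod 5 gives k ≡ 38 ≡ 3 (mod 5); since 9 ∣ 45, reducing mod 9 gives k ≡ 38 ≡ 2 (mod 9).

(⟸) Conversely, if k ≡ 3 (mod 5) and k ≡ 2 (mod 9), then by the Chinese remainder theorem k ≡ 38 (mod 45). This is exactly k ≡ 38 (mod 45).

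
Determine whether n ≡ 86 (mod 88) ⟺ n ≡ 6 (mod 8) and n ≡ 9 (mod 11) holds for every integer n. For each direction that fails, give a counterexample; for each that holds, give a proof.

(⟹) Suppose n ≡ 86 (mod 88); write n = 88j + 86. Since 8 ∣ 88, reducing mod 8 gives n ≡ 86 ≡ 6 (mod 8); since 11 ∣ 88, reducing mod 11 gives n ≡ 86 ≡ 9 (mod 11).

(⟸) Conversely, if n ≡ 6 (mod 8) and n ≡ 9 (mod 11), then by the Chinese remainder theorem n ≡ 86 (mod 88). This is exactly n ≡ 86 (mod 88).

The biconditional holds.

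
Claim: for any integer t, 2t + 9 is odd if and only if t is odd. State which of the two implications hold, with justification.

(←) Suppose t is odd. Since 2 is even, 2t is even for every t, so 2t + 9 has the same parity as 9, which is odd. Hence 2t + 9 is odd.

(→) This fails: take t = 0. Then 2t + 9 = 9, which is odd, yet t = 0 is even, not odd.

Only the reverse direction holds.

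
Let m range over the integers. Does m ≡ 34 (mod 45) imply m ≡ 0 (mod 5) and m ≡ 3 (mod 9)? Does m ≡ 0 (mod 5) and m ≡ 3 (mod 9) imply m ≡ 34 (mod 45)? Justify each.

(⇒) fails and (⇐) fails.

[⇒] This fails: m = 34 gives 34 ≡ 34 (mod 45) but 34 ≡ 4 (mod 5), so the conjunction on the right does not hold.

[⇐] This fails: m = 30 satisfies both congruences on the right (30 ≡ 0 mod 5 and 30 ≡ 3 mod 9) yet 30 ≡ 30 (mod 45), not 34.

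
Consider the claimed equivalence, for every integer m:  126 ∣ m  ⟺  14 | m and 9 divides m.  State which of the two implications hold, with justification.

(→) If 126 ∣ m, write m = 126q. Since 126 = 9·14, m = 14·(9q), so 14 ∣ m; and since 126 = 14·9, m = 9·(14q), so 9 ∣ m.

(←) Suppose 14 ∣ m and 9 ∣ m. Any common multiple of 14 and 9 is a multiple of their lcm; here gcd(14, 9) = 1, so lcm(14, 9) = 14·9 = 126, so 126 ∣ m.

Equivalent; both directions hold.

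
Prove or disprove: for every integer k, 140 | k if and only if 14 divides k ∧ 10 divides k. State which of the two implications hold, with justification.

(⇒) holds; (⇐) fails.

(⟸) This fails: take k = 70. Both 14 ∣ 70 and 10 ∣ 70, yet 70 is not a multiple of 140 (since 70 = 0·140 + 70), so 140 ∤ 70.

(⟹) If 140 ∣ k, write k = 140q. Since 140 = 10·14, k = 14·(10q), so 14 ∣ k; and since 140 = 14·10, k = 10·(14q), so 10 ∣ k.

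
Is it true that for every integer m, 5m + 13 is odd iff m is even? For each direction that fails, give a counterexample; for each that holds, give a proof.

Both directions hold; the statement is true.

(⇒) Suppose 5m + 13 is odd. Since 5 is odd, 5m and m have the same parity, so 5m + 13 ≡ m + 13 (mod 2). As 13 is odd, 5m + 13 is odd exactly when m is even. Thus m is even.

(⇐) Conversely, suppose m is even; write m = 2j. Then 5m + 13 = 5·(2j) + 13 = 2·5j + 13, which is odd.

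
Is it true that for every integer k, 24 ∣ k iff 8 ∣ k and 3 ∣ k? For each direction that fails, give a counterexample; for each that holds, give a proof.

(⟹) If 24 ∣ k, write k = 24q. Since 24 = 3·8, k = 8·(3q), so 8 ∣ k; and since 24 = 8·3, k = 3·(8q), so 3 ∣ k.

(⟸) Suppose 8 ∣ k and 3 ∣ k. Any common multiple of 8 and 3 is a multiple of their lcm; here gcd(8, 3) = 1, so lcm(8, 3) = 8·3 = 24, so 24 ∣ k.

Both directions hold; the statement is true.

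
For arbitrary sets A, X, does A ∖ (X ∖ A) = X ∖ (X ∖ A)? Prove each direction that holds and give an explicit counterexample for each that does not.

(⟹) This inclusion fails. Take A = {1}, X = ∅; then 1 ∈ A ∖ (X ∖ A) but 1 ∉ X ∖ (X ∖ A).

(⟸) Let x ∈ X ∖ (X ∖ A). Then x ∈ A ∩ X, from which x ∈ A ∖ (X ∖ A).

The sets are not equal: only the reverse inclusion holds.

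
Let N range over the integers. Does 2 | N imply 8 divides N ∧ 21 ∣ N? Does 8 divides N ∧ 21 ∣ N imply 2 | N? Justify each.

(⇒) This fails: take N = 2. Certainly 2 ∣ 2, but 8 ∤ 2.

(⇐) Suppose 8 ∣ N and 21 ∣ N. Any common multiple of 8 and 21 is a multiple of their lcm; here gcd(8, 21) = 1, so lcm(8, 21) = 8·21 = 168, so 168 ∣ N. Since 2 ∣ 168, it follows that 2 ∣ N.

The forward direction fails; the converse holds.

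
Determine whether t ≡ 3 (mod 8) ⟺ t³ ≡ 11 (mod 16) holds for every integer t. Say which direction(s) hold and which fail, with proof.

Not equivalent: only (⇐) holds.

(⟹) This fails: take t = 11. Then 11 ≡ 3 (mod 8), but 11³ = 1331 ≡ 3 (mod 16), not 11.

(⟸) Conversely, the residues r modulo 16 with r³ ≡ 11 (mod 16) are exactly {3}, and each is ≡ 3 (mod 8).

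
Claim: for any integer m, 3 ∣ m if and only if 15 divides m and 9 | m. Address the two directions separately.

(⇒) fails; (⇐) holds.

(→) This fails: take m = 3. Certainly 3 ∣ 3, but 15 ∤ 3.

(←) Suppose 15 ∣ m and 9 ∣ m. Any common multiple of 15 and 9 is a multiple of their lcm; here lcm(15, 9) = 15·9/gcd(15, 9) = 135/3 = 45, so 45 ∣ m. Since 3 ∣ 45, it follows that 3 ∣ m.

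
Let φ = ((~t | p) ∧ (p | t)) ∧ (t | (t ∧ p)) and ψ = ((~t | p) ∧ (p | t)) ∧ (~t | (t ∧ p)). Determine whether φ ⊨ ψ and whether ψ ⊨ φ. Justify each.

(→) Assume the antecedent. If t is true, the antecedent forces (t = T, p = T), and the consequent holds there. If t is false, the antecedent cannot hold. Either way the consequent holds.

(←) This fails. Under t = F, p = T, the left side is false but the right side is true.

(⇒) holds; (⇐) fails.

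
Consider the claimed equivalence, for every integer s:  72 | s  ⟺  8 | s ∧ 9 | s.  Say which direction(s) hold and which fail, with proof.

Both directions hold.

(→) If 72 ∣ s, write s = 72q. Since 72 = 9·8, s = 8·(9q), so 8 ∣ s; and since 72 = 8·9, s = 9·(8q), so 9 ∣ s.

(←) Suppose 8 ∣ s and 9 ∣ s. Any common multiple of 8 and 9 is a multiple of their lcm; here gcd(8, 9) = 1, so lcm(8, 9) = 8·9 = 72, so 72 ∣ s.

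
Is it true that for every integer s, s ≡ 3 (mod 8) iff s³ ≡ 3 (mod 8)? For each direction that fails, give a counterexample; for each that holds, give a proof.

(→) Suppose s ≡ 3 (mod 8). Write s = 8j + 3. Then (8j + 3)³ = 512j³ + 576j² + 216j + 27 = 8(64j³ + 72j² + 27j + 3) + 3, so s³ ≡ 3 (mod 8).

(←) Conversely, suppose s³ ≡ 3 (mod 8). The only residue r in {0, …, 7} with r³ ≡ 3 (mod 8) is r = 3, so s ≡ 3 (mod 8).

The biconditional holds.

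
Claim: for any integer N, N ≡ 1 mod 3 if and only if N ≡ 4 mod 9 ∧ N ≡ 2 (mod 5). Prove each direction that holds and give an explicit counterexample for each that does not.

Converse. If N ≡ 4 (mod 9) and N ≡ 2 (mod 5), then by the Chinese remainder theorem N ≡ 22 (mod 45). Since 22 ≡ 1 (mod 3) and 3 ∣ 45, we get N ≡ 1 (mod 3).

Forward direction. This fails: N = 1 gives 1 ≡ 1 (mod 3) but 1 ≡ 1 (mod 9), so the conjunction on the right does not hold.

Not equivalent: only (⇐) holds.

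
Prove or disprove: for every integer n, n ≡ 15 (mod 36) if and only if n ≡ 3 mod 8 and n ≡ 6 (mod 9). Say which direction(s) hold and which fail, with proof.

Only the reverse direction holds.

(⟹) This fails: n = 15 gives 15 ≡ 15 (mod 36) but 15 ≡ 7 (mod 8), so the conjunction on the right does not hold.

(⟸) Conversely, if n ≡ 3 (mod 8) and n ≡ 6 (mod 9), then by the Chinese remainder theorem n ≡ 51 (mod 72). Since 51 ≡ 15 (mod 36) and 36 ∣ 72, we get n ≡ 15 (mod 36).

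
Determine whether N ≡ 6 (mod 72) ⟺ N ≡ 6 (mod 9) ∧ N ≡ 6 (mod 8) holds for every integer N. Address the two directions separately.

(⇒) Suppose N ≡ 6 (mod 72); write N = 72j + 6. Since 9 ∣ 72, reducing mod 9 gives N ≡ 6 (mod 9); since 8 ∣ 72, reducing mod 8 gives N ≡ 6 (mod 8).

(⇐) Conversely, if N ≡ 6 (mod 9) and N ≡ 6 (mod 8), then by the Chinese remainder theorem N ≡ 6 (mod 72). This is exactly N ≡ 6 (mod 72).

Both directions hold; the statement is true.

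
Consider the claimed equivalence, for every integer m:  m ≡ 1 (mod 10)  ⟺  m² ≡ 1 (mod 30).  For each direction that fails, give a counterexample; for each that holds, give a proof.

Neither direction holds.

(→) This fails: take m = 21. Then 21 ≡ 1 (mod 10), but 21² = 441 ≡ 21 (mod 30), not 1.

(←) This fails: take m = 19. Then 19² = 361 ≡ 1 (mod 30), yet 19 ≡ 9 (mod 10), not 1.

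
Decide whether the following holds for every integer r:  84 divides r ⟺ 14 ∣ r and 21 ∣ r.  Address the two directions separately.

Not equivalent: only (⇒) holds.

Forward direction. If 84 ∣ r, write r = 84q. Since 84 = 6·14, r = 14·(6q), so 14 ∣ r; and since 84 = 4·21, r = 21·(4q), so 21 ∣ r.

Converse. This fails: take r = 42. Both 14 ∣ 42 and 21 ∣ 42, yet 42 is not a multiple of 84 (since 42 = 0·84 + 42), so 84 ∤ 42.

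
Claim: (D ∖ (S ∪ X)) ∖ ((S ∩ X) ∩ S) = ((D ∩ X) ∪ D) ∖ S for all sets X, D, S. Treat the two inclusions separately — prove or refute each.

Reverse inclusion. This inclusion fails. Take X = {1}, D = {1}, S = ∅; then 1 ∈ ((D ∩ X) ∪ D) ∖ S but 1 ∉ (D ∖ (S ∪ X)) ∖ ((S ∩ X) ∩ S).

Forward inclusion. Let x ∈ (D ∖ (S ∪ X)) ∖ ((S ∩ X) ∩ S). Then x ∈ D and x ∉ X, S, from which x ∈ ((D ∩ X) ∪ D) ∖ S.

Only the forward inclusion holds.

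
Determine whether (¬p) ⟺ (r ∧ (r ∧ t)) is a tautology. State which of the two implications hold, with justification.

(→) This fails. Under r = F, p = F, t = F, the left side is true but the right side is false.

(←) This fails. Under r = T, p = T, t = T, the left side is false but the right side is true.

Neither implication holds.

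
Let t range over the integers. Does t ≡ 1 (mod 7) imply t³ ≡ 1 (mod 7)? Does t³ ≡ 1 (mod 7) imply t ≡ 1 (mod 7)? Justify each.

Only the forward implication holds.

(→) Suppose t ≡ 1 (mod 7). Write t = 7j + 1. Then (7j + 1)³ = 343j³ + 147j² + 21j + 1 = 7(49j³ + 21j² + 3j) + 1, so t³ ≡ 1 (mod 7).

(←) This fails: take t = 2. Then 2³ = 8 ≡ 1 (mod 7), yet 2 ≡ 2 (mod 7), not 1.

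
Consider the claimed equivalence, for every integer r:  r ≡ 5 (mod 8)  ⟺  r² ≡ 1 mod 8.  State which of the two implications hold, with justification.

The forward direction holds; the converse fails.

(→) Suppose r ≡ 5 (mod 8). Write r = 8j + 5. Then (8j + 5)² = 64j² + 80j + 25 = 8(8j² + 10j + 3) + 1, so r² ≡ 1 (mod 8).

(←) This fails: take r = 1. Then 1² = 1 ≡ 1 (mod 8), yet 1 ≡ 1 (mod 8), not 5.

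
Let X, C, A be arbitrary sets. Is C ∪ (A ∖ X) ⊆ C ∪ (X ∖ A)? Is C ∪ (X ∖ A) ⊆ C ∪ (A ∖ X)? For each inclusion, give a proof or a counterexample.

Neither inclusion holds.

Forward inclusion. This inclusion fails. Take X = ∅, C = ∅, A = {1}; then 1 ∈ C ∪ (A ∖ X) but 1 ∉ C ∪ (X ∖ A).

Reverse inclusion. This inclusion fails. Take X = {1}, C = ∅, A = ∅; then 1 ∈ C ∪ (X ∖ A) but 1 ∉ C ∪ (A ∖ X).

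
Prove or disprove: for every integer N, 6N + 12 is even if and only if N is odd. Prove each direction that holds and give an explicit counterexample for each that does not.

The forward direction fails; the converse holds.

Forward direction. This fails: take N = 2. Then 6N + 12 = 24, which is even, yet N = 2 is even, not odd.

Converse. Suppose N is odd. Since 6 is even, 6N is even for every N, so 6N + 12 has the same parity as 12, which is even. Hence 6N + 12 is even.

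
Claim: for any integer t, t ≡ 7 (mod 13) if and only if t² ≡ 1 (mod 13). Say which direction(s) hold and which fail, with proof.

(→) This fails: take t = 7. Then 7 ≡ 7 (mod 13), but 7² = 49 ≡ 10 (mod 13), not 1.

(←) This fails: take t = 1. Then 1² = 1 ≡ 1 (mod 13), yet 1 ≡ 1 (mod 13), not 7.

Neither direction holds.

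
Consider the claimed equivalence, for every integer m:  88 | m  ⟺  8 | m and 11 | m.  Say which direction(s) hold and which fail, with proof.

Both implications hold.

(←) Suppose 8 ∣ m and 11 ∣ m. Any common multiple of 8 and 11 is a multiple of their lcm; here gcd(8, 11) = 1, so lcm(8, 11) = 8·11 = 88, so 88 ∣ m.

(→) If 88 ∣ m, write m = 88q. Since 88 = 11·8, m = 8·(11q), so 8 ∣ m; and since 88 = 8·11, m = 11·(8q), so 11 ∣ m.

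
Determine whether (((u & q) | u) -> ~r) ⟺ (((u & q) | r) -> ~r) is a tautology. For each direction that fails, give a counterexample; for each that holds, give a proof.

(⇒) fails; (⇐) holds.

Forward direction. This fails. Under r = T, u = F, q = F, the left side is true but the right side is false.

Converse. Assume the antecedent. If r is true, the antecedent cannot hold. If r is false, ((u & q) | u) -> ~r reduces to true regardless of the other variables. Either way ((u & q) | u) -> ~r holds.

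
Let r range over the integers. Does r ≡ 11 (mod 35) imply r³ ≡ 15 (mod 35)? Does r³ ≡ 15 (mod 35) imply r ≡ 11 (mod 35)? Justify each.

Neither direction holds.

Forward direction. This fails: take r = 11. Then 11 ≡ 11 (mod 35), but 11³ = 1331 ≡ 1 (mod 35), not 15.

Converse. This fails: take r = 15. Then 15³ = 3375 ≡ 15 (mod 35), yet 15 ≡ 15 (mod 35), not 11.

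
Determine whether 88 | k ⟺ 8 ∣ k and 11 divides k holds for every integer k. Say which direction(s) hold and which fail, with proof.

(←) Suppose 8 ∣ k and 11 ∣ k. Any common multiple of 8 and 11 is a multiple of their lcm; here gcd(8, 11) = 1, so lcm(8, 11) = 8·11 = 88, so 88 ∣ k.

(→) If 88 ∣ k, write k = 88q. Since 88 = 11·8, k = 8·(11q), so 8 ∣ k; and since 88 = 8·11, k = 11·(8q), so 11 ∣ k.

The biconditional holds.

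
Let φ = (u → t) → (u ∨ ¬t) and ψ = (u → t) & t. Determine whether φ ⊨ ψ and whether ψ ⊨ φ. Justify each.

Both directions fail.

(→) This fails. Under t = F, u = F, the left side is true but the right side is false.

(←) This fails. Under t = T, u = F, the left side is false but the right side is true.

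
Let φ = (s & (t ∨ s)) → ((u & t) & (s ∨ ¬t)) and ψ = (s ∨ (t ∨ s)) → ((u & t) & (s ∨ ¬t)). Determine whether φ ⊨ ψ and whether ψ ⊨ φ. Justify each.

(⟹) This fails. Under t = T, s = F, u = F, the left side is true but the right side is false.

(⟸) Assume the antecedent. If t is true, the antecedent forces (t = T, s = T, u = T), and the consequent holds there. If t is false, the antecedent forces (t = F, s = F, u = F) or (t = F, s = F, u = T), and the consequent holds there. Either way the consequent holds.

Not equivalent: only (⇐) holds.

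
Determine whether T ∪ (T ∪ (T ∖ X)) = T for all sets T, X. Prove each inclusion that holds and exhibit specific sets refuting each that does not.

Both inclusions hold.

Forward inclusion. Let x ∈ T ∪ (T ∪ (T ∖ X)). Then either x ∈ T and x ∉ X; or x ∈ T ∩ X. In each case x ∈ T, so T ∪ (T ∪ (T ∖ X)) ⊆ T.

Reverse inclusion. Let x ∈ T. Then either x ∈ T and x ∉ X; or x ∈ T ∩ X. In each case x ∈ T ∪ (T ∪ (T ∖ X)), so T ⊆ T ∪ (T ∪ (T ∖ X)).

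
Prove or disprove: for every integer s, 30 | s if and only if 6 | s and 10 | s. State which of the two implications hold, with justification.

(⇒) If 30 ∣ s, write s = 30q. Since 30 = 5·6, s = 6·(5q), so 6 ∣ s; and since 30 = 3·10, s = 10·(3q), so 10 ∣ s.

(⇐) Suppose 6 ∣ s and 10 ∣ s. Any common multiple of 6 and 10 is a multiple of their lcm; here lcm(6, 10) = 6·10/gcd(6, 10) = 60/2 = 30, so 30 ∣ s.

Both implications hold.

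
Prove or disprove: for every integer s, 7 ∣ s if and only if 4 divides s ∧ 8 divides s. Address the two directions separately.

(→) This fails: take s = 7. Certainly 7 ∣ 7, but 4 ∤ 7.

(←) This fails: take s = 8. Both 4 ∣ 8 and 8 ∣ 8, yet 8 is not a multiple of 7 (since 8 = 1·7 + 1), so 7 ∤ 8.

Neither direction holds.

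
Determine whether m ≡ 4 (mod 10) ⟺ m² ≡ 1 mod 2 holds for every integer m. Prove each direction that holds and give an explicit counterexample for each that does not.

(→) This fails: take m = 4. Then 4 ≡ 4 (mod 10), but 4² = 16 ≡ 0 (mod 2), not 1.

(←) This fails: take m = 1. Then 1² = 1 ≡ 1 (mod 2), yet 1 ≡ 1 (mod 10), not 4.

Neither implication holds.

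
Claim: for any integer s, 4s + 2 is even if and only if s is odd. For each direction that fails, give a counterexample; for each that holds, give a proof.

Only the converse holds.

(⇒) This fails: take s = 4. Then 4s + 2 = 18, which is even, yet s = 4 is even, not odd.

(⇐) Suppose s is odd. Since 4 is even, 4s is even for every s, so 4s + 2 has the same parity as 2, which is even. Hence 4s + 2 is even.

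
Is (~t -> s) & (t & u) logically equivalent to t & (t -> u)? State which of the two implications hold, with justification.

Equivalent; both directions hold.

Forward direction. Assume the antecedent. If s is true, the antecedent forces (s = T, u = T, t = T), and t & (t -> u) holds there. If s is false, the antecedent forces (s = F, u = T, t = T), and t & (t -> u) holds there. Either way t & (t -> u) holds.

Converse. Assume the antecedent. If s is true, the antecedent forces (s = T, u = T, t = T), and (~t -> s) & (t & u) holds there. If s is false, the antecedent forces (s = F, u = T, t = T), and (~t -> s) & (t & u) holds there. Either way (~t -> s) & (t & u) holds.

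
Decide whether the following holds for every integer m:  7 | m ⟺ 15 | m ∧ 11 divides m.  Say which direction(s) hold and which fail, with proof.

(⇒) fails and (⇐) fails.

Forward direction. This fails: take m = 7. Certainly 7 ∣ 7, but 15 ∤ 7.

Converse. This fails: take m = 165. Both 15 ∣ 165 and 11 ∣ 165, yet 165 is not a multiple of 7 (since 165 = 23·7 + 4), so 7 ∤ 165.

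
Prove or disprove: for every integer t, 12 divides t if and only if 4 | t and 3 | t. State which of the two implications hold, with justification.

Both implications hold.

[⇒] If 12 ∣ t, write t = 12q. Since 12 = 3·4, t = 4·(3q), so 4 ∣ t; and since 12 = 4·3, t = 3·(4q), so 3 ∣ t.

[⇐] Suppose 4 ∣ t and 3 ∣ t. Any common multiple of 4 and 3 is a multiple of their lcm; here gcd(4, 3) = 1, so lcm(4, 3) = 4·3 = 12, so 12 ∣ t.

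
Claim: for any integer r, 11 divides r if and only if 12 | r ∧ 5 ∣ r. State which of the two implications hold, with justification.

Neither implication holds.

Forward direction. This fails: take r = 11. Certainly 11 ∣ 11, but 12 ∤ 11.

Converse. This fails: take r = 60. Both 12 ∣ 60 and 5 ∣ 60, yet 60 is not a multiple of 11 (since 60 = 5·11 + 5), so 11 ∤ 60.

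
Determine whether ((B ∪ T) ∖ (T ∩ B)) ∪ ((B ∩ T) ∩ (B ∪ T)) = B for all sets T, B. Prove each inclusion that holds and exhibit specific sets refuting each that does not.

(⊇) Let x ∈ B. Then either x ∈ B and x ∉ T; or x ∈ T ∩ B. In each case x ∈ ((B ∪ T) ∖ (T ∩ B)) ∪ ((B ∩ T) ∩ (B ∪ T)), so B ⊆ ((B ∪ T) ∖ (T ∩ B)) ∪ ((B ∩ T) ∩ (B ∪ T)).

(⊆) This inclusion fails. Take T = {1}, B = ∅; then 1 ∈ ((B ∪ T) ∖ (T ∩ B)) ∪ ((B ∩ T) ∩ (B ∪ T)) but 1 ∉ B.

(⊆) fails; (⊇) holds.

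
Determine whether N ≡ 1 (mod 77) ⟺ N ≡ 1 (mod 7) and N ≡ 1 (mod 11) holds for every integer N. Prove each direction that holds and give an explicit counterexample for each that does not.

The biconditional holds.

(→) Suppose N ≡ 1 (mod 77); write N = 77j + 1. Since 7 ∣ 77, reducing mod 7 gives N ≡ 1 (mod 7); since 11 ∣ 77, reducing mod 11 gives N ≡ 1 (mod 11).

(←) Conversely, if N ≡ 1 (mod 7) and N ≡ 1 (mod 11), then by the Chinese remainder theorem N ≡ 1 (mod 77). This is exactly N ≡ 1 (mod 77).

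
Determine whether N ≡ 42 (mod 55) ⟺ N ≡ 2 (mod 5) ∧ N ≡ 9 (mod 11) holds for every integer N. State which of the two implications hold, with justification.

[⇒] Suppose N ≡ 42 (mod 55); write N = 55j + 42. Since 5 ∣ 55, reducing mod 5 gives N ≡ 42 ≡ 2 (mod 5); since 11 ∣ 55, reducing mod 11 gives N ≡ 42 ≡ 9 (mod 11).

[⇐] Conversely, if N ≡ 2 (mod 5) and N ≡ 9 (mod 11), then by the Chinese remainder theorem N ≡ 42 (mod 55). This is exactly N ≡ 42 (mod 55).

Equivalent; both directions hold.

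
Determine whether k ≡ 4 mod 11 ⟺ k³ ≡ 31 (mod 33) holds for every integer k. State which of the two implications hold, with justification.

Only the converse holds.

Converse. The residues r modulo 33 with r³ ≡ 31 (mod 33) are exactly {4}, and each is ≡ 4 (mod 11).

Forward direction. This fails: take k = 15. Then 15 ≡ 4 (mod 11), but 15³ = 3375 ≡ 9 (mod 33), not 31.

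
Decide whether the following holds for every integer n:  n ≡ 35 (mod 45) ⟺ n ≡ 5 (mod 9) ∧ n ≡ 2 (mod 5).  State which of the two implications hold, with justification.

Both directions fail.

(→) This fails: n = 35 gives 35 ≡ 35 (mod 45) but 35 ≡ 8 (mod 9), so the conjunction on the right does not hold.

(←) This fails: n = 32 satisfies both congruences on the right (32 ≡ 5 mod 9 and 32 ≡ 2 mod 5) yet 32 ≡ 32 (mod 45), not 35.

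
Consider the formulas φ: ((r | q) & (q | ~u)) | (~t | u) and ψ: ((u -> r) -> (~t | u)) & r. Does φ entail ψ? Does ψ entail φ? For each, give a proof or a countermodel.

(⇒) fails; (⇐) holds.

[⇒] This fails. Under t = F, u = F, r = F, q = F, the left side is true but the right side is false.

[⇐] Assume the antecedent. If t is true, the antecedent forces (t = T, u = T, r = T, q = F) or (t = T, u = T, r = T, q = T), and the consequent holds there. If t is false, the consequent reduces to true regardless of the other variables. Either way the consequent holds.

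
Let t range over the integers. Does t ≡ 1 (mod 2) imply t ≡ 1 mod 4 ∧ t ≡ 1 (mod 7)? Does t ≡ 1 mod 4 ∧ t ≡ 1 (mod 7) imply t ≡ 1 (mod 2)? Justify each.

(⇒) This fails: t = 3 gives 3 ≡ 1 (mod 2) but 3 ≡ 3 (mod 4), so the conjunction on the right does not hold.

(⇐) Conversely, if t ≡ 1 (mod 4) and t ≡ 1 (mod 7), then by the Chinese remainder theorem t ≡ 1 (mod 28). Since 1 ≡ 1 (mod 2) and 2 ∣ 28, we get t ≡ 1 (mod 2).

The forward direction fails; the converse holds.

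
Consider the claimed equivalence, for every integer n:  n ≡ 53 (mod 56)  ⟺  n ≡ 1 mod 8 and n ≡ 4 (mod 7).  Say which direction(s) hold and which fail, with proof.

(→) This fails: n = 53 gives 53 ≡ 53 (mod 56) but 53 ≡ 5 (mod 8), so the conjunction on the right does not hold.

(←) This fails: n = 25 satisfies both congruences on the right (25 ≡ 1 mod 8 and 25 ≡ 4 mod 7) yet 25 ≡ 25 (mod 56), not 53.

(⇒) fails and (⇐) fails.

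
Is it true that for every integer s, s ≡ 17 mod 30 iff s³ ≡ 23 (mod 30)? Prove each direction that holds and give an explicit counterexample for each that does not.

(⟹) Suppose s ≡ 17 mod 30. Write s = 30j + 17. Then (30j + 17)³ = 27000j³ + 45900j² + 26010j + 4913 = 30(900j³ + 1530j² + 867j + 163) + 23, so s³ ≡ 23 (mod 30).

(⟸) Conversely, suppose s³ ≡ 23 (mod 30). The only residue r in {0, …, 29} with r³ ≡ 23 (mod 30) is r = 17, so s ≡ 17 (mod 30).

Equivalent; both directions hold.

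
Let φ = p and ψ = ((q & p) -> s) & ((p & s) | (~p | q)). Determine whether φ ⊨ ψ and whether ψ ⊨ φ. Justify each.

(⟹) This fails. Under q = F, s = F, p = T, the left side is true but the right side is false.

(⟸) This fails. Under q = F, s = F, p = F, the left side is false but the right side is true.

(⇒) fails and (⇐) fails.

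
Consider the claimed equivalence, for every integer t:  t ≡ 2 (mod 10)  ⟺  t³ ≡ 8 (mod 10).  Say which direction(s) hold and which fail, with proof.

Forward direction. Suppose t ≡ 2 (mod 10). Write t = 10j + 2. Then (10j + 2)³ = 1000j³ + 600j² + 120j + 8 = 10(100j³ + 60j² + 12j) + 8, so t³ ≡ 8 (mod 10).

Converse. For the converse, argue contrapositively. If t ≢ 2 (mod 10), then t is congruent to one of 0, 1, 3, 4, 5, 6, 7, 8, 9 modulo 10, and these give t³ ≡ 0, 1, 7, 4, 5, 6, 3, 2, 9 respectively — never 8.

The biconditional holds.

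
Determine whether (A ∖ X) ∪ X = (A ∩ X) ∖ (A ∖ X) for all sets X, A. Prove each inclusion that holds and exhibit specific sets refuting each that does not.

The sets are not equal: only the reverse inclusion holds.

Forward inclusion. This inclusion fails. Take X = {1}, A = ∅; then 1 ∈ (A ∖ X) ∪ X but 1 ∉ (A ∩ X) ∖ (A ∖ X).

Reverse inclusion. Let x ∈ (A ∩ X) ∖ (A ∖ X). Then x ∈ X ∩ A, from which x ∈ (A ∖ X) ∪ X.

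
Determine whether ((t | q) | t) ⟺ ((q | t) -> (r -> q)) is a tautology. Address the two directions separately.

[⇒] This fails. Under q = F, t = T, r = T, the left side is true but the right side is false.

[⇐] This fails. Under q = F, t = F, r = F, the left side is false but the right side is true.

Neither implication holds.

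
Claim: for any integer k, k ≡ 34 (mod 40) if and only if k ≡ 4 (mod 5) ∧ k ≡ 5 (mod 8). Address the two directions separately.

[⇒] This fails: k = 34 gives 34 ≡ 34 (mod 40) but 34 ≡ 2 (mod 8), so the conjunction on the right does not hold.

[⇐] This fails: k = 29 satisfies both congruences on the right (29 ≡ 4 mod 5 and 29 ≡ 5 mod 8) yet 29 ≡ 29 (mod 40), not 34.

Both directions fail.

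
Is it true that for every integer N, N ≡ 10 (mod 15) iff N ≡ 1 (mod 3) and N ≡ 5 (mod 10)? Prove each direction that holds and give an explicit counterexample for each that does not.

[⇒] This fails: N = 10 gives 10 ≡ 10 (mod 15) but 10 ≡ 0 (mod 10), so the conjunction on the right does not hold.

[⇐] Conversely, if N ≡ 1 (mod 3) and N ≡ 5 (mod 10), then by the Chinese remainder theorem N ≡ 25 (mod 30). Since 25 ≡ 10 (mod 15) and 15 ∣ 30, we get N ≡ 10 (mod 15).

Only the converse holds.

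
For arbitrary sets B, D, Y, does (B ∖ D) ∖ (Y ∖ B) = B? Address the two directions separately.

(⟹) Let x ∈ (B ∖ D) ∖ (Y ∖ B). Then either x ∈ B and x ∉ D, Y; or x ∈ B ∩ Y and x ∉ D. In each case x ∈ B, so (B ∖ D) ∖ (Y ∖ B) ⊆ B.

(⟸) This inclusion fails. Take B = {1}, D = {1}, Y = ∅; then 1 ∈ B but 1 ∉ (B ∖ D) ∖ (Y ∖ B).

(⊆) holds; (⊇) fails.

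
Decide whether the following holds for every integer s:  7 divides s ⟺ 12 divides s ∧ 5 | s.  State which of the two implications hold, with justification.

[⇒] This fails: take s = 7. Certainly 7 ∣ 7, but 12 ∤ 7.

[⇐] This fails: take s = 60. Both 12 ∣ 60 and 5 ∣ 60, yet 60 is not a multiple of 7 (since 60 = 8·7 + 4), so 7 ∤ 60.

Neither implication holds.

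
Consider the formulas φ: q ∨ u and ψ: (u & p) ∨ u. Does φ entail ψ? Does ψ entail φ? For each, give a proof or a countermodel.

(⇒) fails; (⇐) holds.

[⇒] This fails. Under p = F, q = T, u = F, the left side is true but the right side is false.

[⇐] Assume the antecedent. If p is true, the antecedent forces (p = T, q = F, u = T) or (p = T, q = T, u = T), and q ∨ u holds there. If p is false, the antecedent forces (p = F, q = F, u = T) or (p = F, q = T, u = T), and q ∨ u holds there. Either way q ∨ u holds.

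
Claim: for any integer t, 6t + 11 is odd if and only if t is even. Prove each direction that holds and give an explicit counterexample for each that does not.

The forward direction fails; the converse holds.

(⇒) This fails: take t = 1. Then 6t + 11 = 17, which is odd, yet t = 1 is odd, not even.

(⇐) Suppose t is even. Since 6 is even, 6t is even for every t, so 6t + 11 has the same parity as 11, which is odd. Hence 6t + 11 is odd.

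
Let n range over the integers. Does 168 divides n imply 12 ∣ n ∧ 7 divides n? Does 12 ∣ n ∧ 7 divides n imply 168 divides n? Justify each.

(⇒) holds; (⇐) fails.

(→) If 168 ∣ n, write n = 168q. Since 168 = 14·12, n = 12·(14q), so 12 ∣ n; and since 168 = 24·7, n = 7·(24q), so 7 ∣ n.

(←) This fails: take n = 84. Both 12 ∣ 84 and 7 ∣ 84, yet 84 is not a multiple of 168 (since 84 = 0·168 + 84), so 168 ∤ 84.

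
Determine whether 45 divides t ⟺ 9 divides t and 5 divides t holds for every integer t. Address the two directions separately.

Both implications hold.

(←) Suppose 9 ∣ t and 5 ∣ t. Any common multiple of 9 and 5 is a multiple of their lcm; here gcd(9, 5) = 1, so lcm(9, 5) = 9·5 = 45, so 45 ∣ t.

(→) If 45 ∣ t, write t = 45q. Since 45 = 5·9, t = 9·(5q), so 9 ∣ t; and since 45 = 9·5, t = 5·(9q), so 5 ∣ t.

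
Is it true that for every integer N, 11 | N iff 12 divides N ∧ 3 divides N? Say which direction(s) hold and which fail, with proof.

Both directions fail.

(⟹) This fails: take N = 11. Certainly 11 ∣ 11, but 12 ∤ 11.

(⟸) This fails: take N = 12. Both 12 ∣ 12 and 3 ∣ 12, yet 12 is not a multiple of 11 (since 12 = 1·11 + 1), so 11 ∤ 12.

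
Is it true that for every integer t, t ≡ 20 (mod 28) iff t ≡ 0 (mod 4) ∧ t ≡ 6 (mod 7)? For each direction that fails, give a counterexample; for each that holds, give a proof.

Both directions hold.

(⇒) Suppose t ≡ 20 (mod 28); write t = 28j + 20. Since 4 ∣ 28, reducing mod 4 gives t ≡ 20 ≡ 0 (mod 4); since 7 ∣ 28, reducing mod 7 gives t ≡ 20 ≡ 6 (mod 7).

(⇐) Conversely, if t ≡ 0 (mod 4) and t ≡ 6 (mod 7), then by the Chinese remainder theorem t ≡ 20 (mod 28). This is exactly t ≡ 20 (mod 28).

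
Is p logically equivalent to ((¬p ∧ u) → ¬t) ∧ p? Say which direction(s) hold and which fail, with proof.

Both directions hold.

(→) Assume the antecedent. If t is true, the antecedent forces (t = T, u = F, p = T) or (t = T, u = T, p = T), and ((¬p ∧ u) → ¬t) ∧ p holds there. If t is false, the antecedent forces (t = F, u = F, p = T) or (t = F, u = T, p = T), and ((¬p ∧ u) → ¬t) ∧ p holds there. Either way ((¬p ∧ u) → ¬t) ∧ p holds.

(←) Assume the antecedent. If t is true, the antecedent forces (t = T, u = F, p = T) or (t = T, u = T, p = T), and p holds there. If t is false, the antecedent forces (t = F, u = F, p = T) or (t = F, u = T, p = T), and p holds there. Either way p holds.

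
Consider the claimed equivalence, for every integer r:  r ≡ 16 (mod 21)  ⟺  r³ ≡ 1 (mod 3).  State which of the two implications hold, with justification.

[⇒] Suppose r ≡ 16 (mod 21). Then r³ ≡ 16³ = 4096 (mod 21), and since 3 ∣ 21, also r³ ≡ 1 (mod 3).

[⇐] This fails: take r = 1. Then 1³ = 1 ≡ 1 (mod 3), yet 1 ≡ 1 (mod 21), not 16.

Only the forward direction holds.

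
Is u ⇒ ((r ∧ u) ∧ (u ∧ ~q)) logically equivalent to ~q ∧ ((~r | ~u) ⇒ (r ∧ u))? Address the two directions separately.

Only the reverse direction holds.

[⇐] Assume the antecedent. If q is true, the antecedent cannot hold. If q is false, the antecedent forces (q = F, u = T, r = T), and u ⇒ ((r ∧ u) ∧ (u ∧ ~q)) holds there. Either way u ⇒ ((r ∧ u) ∧ (u ∧ ~q)) holds.

[⇒] This fails. Under q = F, u = F, r = F, the left side is true but the right side is false.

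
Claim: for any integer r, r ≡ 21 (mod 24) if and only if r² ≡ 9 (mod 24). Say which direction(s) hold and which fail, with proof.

Only the forward direction holds.

(⇒) Suppose r ≡ 21 (mod 24). Write r = 24j + 21. Then (24j + 21)² = 576j² + 1008j + 441 = 24(24j² + 42j + 18) + 9, so r² ≡ 9 (mod 24).

(⇐) This fails: take r = 3. Then 3² = 9 ≡ 9 (mod 24), yet 3 ≡ 3 (mod 24), not 21.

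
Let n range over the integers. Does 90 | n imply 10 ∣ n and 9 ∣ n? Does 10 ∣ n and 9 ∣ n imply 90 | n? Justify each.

Equivalent; both directions hold.

Forward direction. If 90 ∣ n, write n = 90q. Since 90 = 9·10, n = 10·(9q), so 10 ∣ n; and since 90 = 10·9, n = 9·(10q), so 9 ∣ n.

Converse. Suppose 10 ∣ n and 9 ∣ n. Any common multiple of 10 and 9 is a multiple of their lcm; here gcd(10, 9) = 1, so lcm(10, 9) = 10·9 = 90, so 90 ∣ n.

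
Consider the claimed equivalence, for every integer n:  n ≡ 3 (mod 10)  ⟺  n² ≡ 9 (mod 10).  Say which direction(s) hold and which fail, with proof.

Forward direction. Suppose n ≡ 3 (mod 10). Write n = 10j + 3. Then (10j + 3)² = 100j² + 60j + 9 = 10(10j² + 6j) + 9, so n² ≡ 9 (mod 10).

Converse. This fails: take n = 7. Then 7² = 49 ≡ 9 (mod 10), yet 7 ≡ 7 (mod 10), not 3.

Only the forward implication holds.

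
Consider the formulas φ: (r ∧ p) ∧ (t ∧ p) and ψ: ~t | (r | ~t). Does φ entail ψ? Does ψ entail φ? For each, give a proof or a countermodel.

(⟹) Assume the antecedent. If t is true, the antecedent forces (t = T, p = T, r = T), and ~t | (r | ~t) holds there. If t is false, the antecedent cannot hold. Either way ~t | (r | ~t) holds.

(⟸) This fails. Under t = F, p = F, r = F, the left side is false but the right side is true.

Not equivalent: only (⇒) holds.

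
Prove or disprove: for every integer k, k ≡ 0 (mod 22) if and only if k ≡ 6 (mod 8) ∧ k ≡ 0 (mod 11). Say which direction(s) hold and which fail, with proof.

(⟹) This fails: k = 0 gives 0 ≡ 0 (mod 22) but 0 ≡ 0 (mod 8), so the conjunction on the right does not hold.

(⟸) Conversely, if k ≡ 6 (mod 8) and k ≡ 0 (mod 11), then by the Chinese remainder theorem k ≡ 22 (mod 88). Since 22 ≡ 0 (mod 22) and 22 ∣ 88, we get k ≡ 0 (mod 22).

The forward direction fails; the converse holds.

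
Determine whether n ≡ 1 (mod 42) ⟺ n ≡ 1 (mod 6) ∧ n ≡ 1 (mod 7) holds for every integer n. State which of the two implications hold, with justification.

Both directions hold.

[⇐] If n ≡ 1 (mod 6) and n ≡ 1 (mod 7), then by the Chinese remainder theorem n ≡ 1 (mod 42). This is exactly n ≡ 1 (mod 42).

[⇒] Suppose n ≡ 1 (mod 42); write n = 42j + 1. Since 6 ∣ 42, reducing mod 6 gives n ≡ 1 (mod 6); since 7 ∣ 42, reducing mod 7 gives n ≡ 1 (mod 7).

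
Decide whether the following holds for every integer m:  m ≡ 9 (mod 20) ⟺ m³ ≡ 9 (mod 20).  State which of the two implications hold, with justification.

(⇒) Suppose m ≡ 9 (mod 20). Write m = 20j + 9. Then (20j + 9)³ = 8000j³ + 10800j² + 4860j + 729 = 20(400j³ + 540j² + 243j + 36) + 9, so m³ ≡ 9 (mod 20).

(⇐) Conversely, suppose m³ ≡ 9 (mod 20). The only residue r in {0, …, 19} with r³ ≡ 9 (mod 20) is r = 9, so m ≡ 9 (mod 20).

Both implications hold.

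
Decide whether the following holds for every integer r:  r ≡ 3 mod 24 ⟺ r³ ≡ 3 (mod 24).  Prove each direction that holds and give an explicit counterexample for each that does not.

Both directions hold.

(→) Suppose r ≡ 3 mod 24. Write r = 24j + 3. Then (24j + 3)³ = 13824j³ + 5184j² + 648j + 27 = 24(576j³ + 216j² + 27j + 1) + 3, so r³ ≡ 3 (mod 24).

(←) Conversely, suppose r³ ≡ 3 (mod 24). The only residue r in {0, …, 23} with r³ ≡ 3 (mod 24) is r = 3, so r ≡ 3 (mod 24).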